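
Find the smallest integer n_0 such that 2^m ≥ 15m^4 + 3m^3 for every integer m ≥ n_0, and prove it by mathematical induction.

At m = 21: 2097152 < 2944998, so the inequality fails and n_0 ≥ 22. We prove 2^m ≥ 15m^4 + 3m^3 for all m ≥ 22.
Base case (m = 22): 2^m = 4194304 and 15m^4 + 3m^3 = 3545784, so 4194304 ≥ 3545784.
Inductive step: assume the claim holds for m = i, so 2^i ≥ 15i^4 + 3i^3.
Then 2^(i + 1) = 2·(2^i) ≥ 2·(15i^4 + 3i^3).
Also, for i ≥ 22 we have 2·(15i^4 + 3i^3) ≥ 15(i+1)^4 + 3(i+1)^3, since 2·(15i^4 + 3i^3) − (15(i+1)^4 + 3(i+1)^3) = 15i^4 - 57i^3 - 99i^2 - 69i - 18, which is nonnegative for all i ≥ 22.
Combining, 2^(i + 1) ≥ 15(i+1)^4 + 3(i+1)^3.
By induction, the statement is established for all m ≥ 22.
Hence the smallest such n_0 is 22.

n_0 = 22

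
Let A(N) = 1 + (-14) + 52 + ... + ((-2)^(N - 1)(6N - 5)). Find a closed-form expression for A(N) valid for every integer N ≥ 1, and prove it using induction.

We claim A(N) = (-2)^N(-2N + 1) - 1 for all N ≥ 1.
For the base case N = 1: A(1) = 1, and the closed form gives 1. They agree.
For the inductive step, assume it holds for an arbitrary j ≥ 1, so A(j) = (-2)^j(-2j + 1) - 1.
Then A(j+1) = A(j) + ((-2)^j(6j + 1)) = ((-2)^j(-2j + 1) - 1) + ((-2)^j(6j + 1)).
Simplifying, A(j+1) = -(-2)^(j + 1) + (-2)^(j + 2)j - 1 = (-2)^(j+1)(-2(j+1) + 1) - 1,
which is the closed form with N = j+1.
By induction, the statement is established for all N ≥ 1.

A(N) = (-2)^N(-2N + 1) - 1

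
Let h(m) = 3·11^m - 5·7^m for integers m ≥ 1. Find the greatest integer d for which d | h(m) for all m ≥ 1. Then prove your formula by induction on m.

d = 2

Computing the first values: h(1) = -2 and h(2) = 118; gcd(-2, 118) = 2, so d ≤ 2.
We prove 2 | 3·11^m - 5·7^m for all m ≥ 1 by induction on m.
When m = 1: h(1) = -2 = 2·(-1), so 2 | h(1).
Inductive step: suppose the statement holds for some r ≥ 1, i.e. 2 | h(r). Then
h(r+1) − 11·h(r) = (3·11^(r+1) - 5·7^(r+1)) − 11·(3·11^r - 5·7^r) = (-5)·7^r·(7 − 11) = (20)·7^r. Since 2 | h(r) by the inductive hypothesis, 2 | 11·h(r); and 2 | 20 since 20 = 2·10. Therefore 2 | h(r+1).
By the principle of mathematical induction, the result holds for all m ≥ 1.
Therefore the largest such d is 2.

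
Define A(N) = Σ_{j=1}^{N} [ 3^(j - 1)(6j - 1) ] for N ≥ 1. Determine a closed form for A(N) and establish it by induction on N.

A(N) = 3^N(3N - 2) + 2

We claim A(N) = 3^N(3N - 2) + 2 for all N ≥ 1.
For the base case N = 1: A(1) = 5, and the closed form gives 5. They agree.
For the inductive step, assume it holds for an arbitrary j ≥ 1, so A(j) = 3^j(3j - 2) + 2.
Then A(j+1) = A(j) + (3^j(6j + 5)) = (3^j(3j - 2) + 2) + (3^j(6j + 5)).
Simplifying, A(j+1) = 3^(j + 1) + 3^(j + 2)j + 2 = 3^(j+1)(3(j+1) - 2) + 2,
which is the closed form with N = j+1.
This completes the induction.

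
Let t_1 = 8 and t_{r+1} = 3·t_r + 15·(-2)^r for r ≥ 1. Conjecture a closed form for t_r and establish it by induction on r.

Computing the first terms: t_1 = 8, t_2 = -6, t_3 = 42. This suggests t_r = -3(-2)^r + 2·3^(r - 1).
Base case (r = 1): the formula gives 8 = 8 = t_1.
Suppose the result is true for r = j, so t_j = -3(-2)^j + 2·3^(j - 1).
Then t_{j+1} = 3·t_j + 15·(-2)^j = 3·(-3(-2)^j + 2·3^(j - 1)) + 15·(-2)^j = -3(-2)^(j + 1) + 2·3^j = -3(-2)^(j+1) + 2·3^((j+1) - 1),
which is the claimed formula at r = j+1.
Hence, by induction on r, the claim holds for every r ≥ 1.

t_r = -3(-2)^r + 2·3^(r - 1)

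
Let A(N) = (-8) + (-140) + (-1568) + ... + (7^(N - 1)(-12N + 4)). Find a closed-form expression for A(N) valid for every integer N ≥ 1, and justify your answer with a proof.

A(N) = 7^N(-2N + 1) - 1

We claim A(N) = 7^N(-2N + 1) - 1 for all N ≥ 1.
Base step (N = 1): A(1) = -8, and the closed form gives -8. They agree.
For the inductive step, assume it holds for an arbitrary k ≥ 1, so A(k) = 7^k(-2k + 1) - 1.
Then A(k+1) = A(k) + (7^k(-12k - 8)) = (7^k(-2k + 1) - 1) + (7^k(-12k - 8)).
Simplifying, A(k+1) = -14·7^k·k - 7·7^k - 1 = 7^(k+1)(-2(k+1) + 1) - 1,
which is the closed form with N = k+1.
By induction, the statement is established for all N ≥ 1.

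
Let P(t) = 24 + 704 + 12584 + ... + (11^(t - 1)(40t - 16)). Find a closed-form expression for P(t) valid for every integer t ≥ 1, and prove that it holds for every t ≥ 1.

We claim P(t) = 2·11^t(2t - 1) + 2 for all t ≥ 1.
Base step (t = 1): P(1) = 24, and the closed form gives 24. They agree.
Inductive step: assume the claim holds for t = r, so P(r) = 2·11^r(2r - 1) + 2.
Then P(r+1) = P(r) + (11^r(40r + 24)) = (2·11^r(2r - 1) + 2) + (11^r(40r + 24)).
Simplifying, P(r+1) = 44·11^r·r + 22·11^r + 2 = 2·11^(r+1)(2(r+1) - 1) + 2,
which is the closed form with t = r+1.
By induction, the statement is established for all t ≥ 1.

P(t) = 2·11^t(2t - 1) + 2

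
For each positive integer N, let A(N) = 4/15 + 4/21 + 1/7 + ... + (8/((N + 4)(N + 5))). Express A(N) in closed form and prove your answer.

A(N) = 8N/(5(N + 5))

We claim A(N) = 8N/(5(N + 5)) for all N ≥ 1.
Base step (N = 1): A(1) = 4/15, and the closed form gives 4/15. They agree.
Suppose the result is true for N = m, so A(m) = 8m/(5(m + 5)).
Then A(m+1) = A(m) + (8/((m + 5)(m + 6))) = (8m/(5(m + 5))) + (8/((m + 5)(m + 6))).
Simplifying, A(m+1) = 8(m + 1)/(5(m + 6)) = 8(m+1)/(5((m+1) + 5)),
which is the closed form with N = m+1.
By induction, the statement is established for all N ≥ 1.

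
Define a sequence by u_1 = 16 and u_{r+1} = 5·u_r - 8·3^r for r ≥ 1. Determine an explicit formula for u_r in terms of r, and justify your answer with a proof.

u_r = 4·3^r + 4·5^(r - 1)

Computing the first terms: u_1 = 16, u_2 = 56, u_3 = 208. This suggests u_r = 4·3^r + 4·5^(r - 1).
When r = 1: the formula gives 16 = 16 = u_1.
Inductive step: suppose the statement holds for some p ≥ 1, so u_p = 4·3^p + 4·5^(p - 1).
Then u_{p+1} = 5·u_p - 8·3^p = 5·(4·3^p + 4·5^(p - 1)) - 8·3^p = 4·3^(p + 1) + 4·5^p = 4·3^(p+1) + 4·5^((p+1) - 1),
which is the claimed formula at r = p+1.
By induction, the statement is established for all r ≥ 1.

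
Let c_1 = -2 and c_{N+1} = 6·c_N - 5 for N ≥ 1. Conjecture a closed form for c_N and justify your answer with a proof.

c_N = -3·6^(N - 1) + 1

Computing the first terms: c_1 = -2, c_2 = -17, c_3 = -107. This suggests c_N = -3·6^(N - 1) + 1.
Base step (N = 1): the formula gives -2 = -2 = c_1.
Suppose the result is true for N = r, so c_r = -3·6^(r - 1) + 1.
Then c_{r+1} = 6·c_r - 5 = 6·(-3·6^(r - 1) + 1) - 5 = -3·6^r + 1 = -3·6^((r+1) - 1) + 1,
which is the claimed formula at N = r+1.
By induction, the statement is established for all N ≥ 1.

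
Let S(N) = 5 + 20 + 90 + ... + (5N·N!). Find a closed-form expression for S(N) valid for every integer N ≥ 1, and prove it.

We claim S(N) = 5(N + 1)! - 5 for all N ≥ 1.
Base case (N = 1): S(1) = 5, and the closed form gives 5. They agree.
Inductive step: suppose the statement holds for some k ≥ 1, so S(k) = 5(k + 1)! - 5.
Then S(k+1) = S(k) + (5(k + 1)(k + 1)!) = (5(k + 1)! - 5) + (5(k + 1)(k + 1)!).
Simplifying, S(k+1) = 5((k+1) + 1)! - 5,
which is the closed form with N = k+1.
By induction, the statement is established for all N ≥ 1.

S(N) = 5(N + 1)! - 5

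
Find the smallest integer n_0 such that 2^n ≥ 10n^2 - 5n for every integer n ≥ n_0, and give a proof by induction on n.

At n = 9: 512 < 765, so the inequality fails and n_0 ≥ 10. We prove 2^n ≥ 10n^2 - 5n for all n ≥ 10.
Base case (n = 10): 2^n = 1024 and 10n^2 - 5n = 950, so 1024 ≥ 950.
For the inductive step, assume it holds for an arbitrary j ≥ 10, so 2^j ≥ 10j^2 - 5j.
Then 2^(j + 1) = 2·(2^j) ≥ 2·(10j^2 - 5j).
Also, for j ≥ 10 we have 2·(10j^2 - 5j) ≥ 10(j+1)^2 - 5(j+1), since 2·(10j^2 - 5j) − (10(j+1)^2 - 5(j+1)) = 10j^2 - 25j - 5, which is nonnegative for all j ≥ 10.
Combining, 2^(j + 1) ≥ 10(j+1)^2 - 5(j+1).
This completes the induction.
Hence the smallest such n_0 is 10.

n_0 = 10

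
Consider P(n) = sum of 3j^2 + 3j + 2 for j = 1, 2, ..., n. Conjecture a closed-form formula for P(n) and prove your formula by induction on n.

P(n) = n(n^2 + 3n + 4)

We claim P(n) = n(n^2 + 3n + 4) for all n ≥ 1.
When n = 1: P(1) = 8, and the closed form gives 8. They agree.
Inductive step: assume the claim holds for n = j, so P(j) = j(j^2 + 3j + 4).
Then P(j+1) = P(j) + (3j^2 + 9j + 8) = (j(j^2 + 3j + 4)) + (3j^2 + 9j + 8).
Simplifying, P(j+1) = (j + 1)(j^2 + 5j + 8) = (j+1)((j+1)^2 + 3(j+1) + 4),
which is the closed form with n = j+1.
Hence, by induction on n, the claim holds for every n ≥ 1.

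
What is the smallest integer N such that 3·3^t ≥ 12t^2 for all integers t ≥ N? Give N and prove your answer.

N = 4

At t = 3: 81 < 108, so the inequality fails and N ≥ 4. We prove 3·3^t ≥ 12t^2 for all t ≥ 4.
Base step (t = 4): 3·3^t = 243 and 12t^2 = 192, so 243 ≥ 192.
Inductive step: assume the claim holds for t = i, so 3·3^i ≥ 12i^2.
Then 3·3^(i + 1) = 3·(3·3^i) ≥ 3·(12i^2).
Also, for i ≥ 4 we have 3·(12i^2) ≥ 12(i+1)^2, since 3 ≥ (1 + 1/i)^2 for all i ≥ 4.
Combining, 3·3^(i + 1) ≥ 12(i+1)^2.
By induction, the statement is established for all t ≥ 4.
Hence the smallest such N is 4.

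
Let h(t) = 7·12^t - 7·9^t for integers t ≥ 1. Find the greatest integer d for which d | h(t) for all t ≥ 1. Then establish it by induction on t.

Computing the first values: h(1) = 21 and h(2) = 441; gcd(21, 441) = 21, so d ≤ 21.
We prove 21 | 7·12^t - 7·9^t for all t ≥ 1 by induction on t.
When t = 1: h(1) = 21 = 21·(1), so 21 | h(1).
Inductive step: assume the claim holds for t = p, i.e. 21 | h(p). Then
h(p+1) − 12·h(p) = (7·12^(p+1) - 7·9^(p+1)) − 12·(7·12^p - 7·9^p) = (-7)·9^p·(9 − 12) = (21)·9^p. Since 21 | h(p) by the inductive hypothesis, 21 | 12·h(p); and 21 | 21 since 21 = 21·1. Therefore 21 | h(p+1).
By the principle of mathematical induction, the result holds for all t ≥ 1.
Therefore the largest such d is 21.

d = 21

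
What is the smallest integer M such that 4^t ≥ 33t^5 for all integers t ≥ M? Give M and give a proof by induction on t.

At t = 11: 4194304 < 5314683, so the inequality fails and M ≥ 12. We prove 4^t ≥ 33t^5 for all t ≥ 12.
Base step (t = 12): 4^t = 16777216 and 33t^5 = 8211456, so 16777216 ≥ 8211456.
For the inductive step, assume it holds for an arbitrary i ≥ 12, so 4^i ≥ 33i^5.
Then 4^(i + 1) = 4·(4^i) ≥ 4·(33i^5).
Also, for i ≥ 12 we have 4·(33i^5) ≥ 33(i+1)^5, since 4 ≥ (1 + 1/i)^5 for all i ≥ 12.
Combining, 4^(i + 1) ≥ 33(i+1)^5.
By the principle of mathematical induction, the result holds for all t ≥ 12.
Hence the smallest such M is 12.

M = 12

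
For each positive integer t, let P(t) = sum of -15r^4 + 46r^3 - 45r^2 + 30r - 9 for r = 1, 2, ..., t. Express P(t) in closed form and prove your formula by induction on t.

We claim P(t) = -t(3t^4 - 4t^3 - 3t^2 - 4t + 1) for all t ≥ 1.
For the base case t = 1: P(1) = 7, and the closed form gives 7. They agree.
Inductive step: suppose the statement holds for some r ≥ 1, so P(r) = r(-3r^4 + 4r^3 + 3r^2 + 4r - 1).
Then P(r+1) = P(r) + (-15r^4 - 14r^3 + 3r^2 + 18r + 7) = (r(-3r^4 + 4r^3 + 3r^2 + 4r - 1)) + (-15r^4 - 14r^3 + 3r^2 + 18r + 7).
Simplifying, P(r+1) = -(r + 1)(3r^4 + 8r^3 + 3r^2 - 10r - 7) = -(r+1)(3(r+1)^4 - 4(r+1)^3 - 3(r+1)^2 - 4(r+1) + 1),
which is the closed form with t = r+1.
By induction, the statement is established for all t ≥ 1.

P(t) = -t(3t^4 - 4t^3 - 3t^2 - 4t + 1)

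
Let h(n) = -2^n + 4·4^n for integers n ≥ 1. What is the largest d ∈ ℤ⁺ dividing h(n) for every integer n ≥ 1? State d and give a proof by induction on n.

d = 2

Computing the first values: h(1) = 14 and h(2) = 60; gcd(14, 60) = 2, so d ≤ 2.
We prove 2 | -2^n + 4·4^n for all n ≥ 1 by induction on n.
Base case (n = 1): h(1) = 14 = 2·(7), so 2 | h(1).
Inductive step: assume the claim holds for n = i, i.e. 2 | h(i). Then
h(i+1) − 4·h(i) = (-2^(i+1) + 4·4^(i+1)) − 4·(-2^i + 4·4^i) = (-1)·2^i·(2 − 4) = (2)·2^i. Since 2 | h(i) by the inductive hypothesis, 2 | 4·h(i); and 2 | 2 since 2 = 2·1. Therefore 2 | h(i+1).
By the principle of mathematical induction, the result holds for all n ≥ 1.
Therefore the largest such d is 2.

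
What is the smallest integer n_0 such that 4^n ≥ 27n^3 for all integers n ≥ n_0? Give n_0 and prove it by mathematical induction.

At n = 6: 4096 < 5832, so the inequality fails and n_0 ≥ 7. We prove 4^n ≥ 27n^3 for all n ≥ 7.
When n = 7: 4^n = 16384 and 27n^3 = 9261, so 16384 ≥ 9261.
For the inductive step, assume it holds for an arbitrary r ≥ 7, so 4^r ≥ 27r^3.
Then 4^(r + 1) = 4·(4^r) ≥ 4·(27r^3).
Also, for r ≥ 7 we have 4·(27r^3) ≥ 27(r+1)^3, since 4 ≥ (1 + 1/r)^3 for all r ≥ 7.
Combining, 4^(r + 1) ≥ 27(r+1)^3.
This completes the induction.
Hence the smallest such n_0 is 7.

n_0 = 7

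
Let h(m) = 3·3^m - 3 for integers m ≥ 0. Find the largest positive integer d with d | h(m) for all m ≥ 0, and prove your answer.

d = 6

Computing the first values: h(0) = 0 and h(1) = 6; gcd(0, 6) = 6, so d ≤ 6.
We prove 6 | 3·3^m - 3 for all m ≥ 0 by induction on m.
Base step (m = 0): h(0) = 0 = 6·(0), so 6 | h(0).
Suppose the result is true for m = j, i.e. 6 | h(j). Then
h(j+1) = 3·3^(j+1) - 3 = 3·(3·3^j - 3) + 6 = 3·h(j) + 6. The first term is divisible by 6 by the inductive hypothesis, and 6 is divisible by 6. Hence 6 | h(j+1).
Hence, by induction on m, the claim holds for every m ≥ 0.
Therefore the largest such d is 6.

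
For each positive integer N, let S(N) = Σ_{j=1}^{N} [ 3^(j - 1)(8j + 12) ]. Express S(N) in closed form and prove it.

We claim S(N) = 4·3^N(N + 1) - 4 for all N ≥ 1.
Base case (N = 1): S(1) = 20, and the closed form gives 20. They agree.
Inductive step: assume the claim holds for N = j, so S(j) = 4·3^j(j + 1) - 4.
Then S(j+1) = S(j) + (3^j(8j + 20)) = (4·3^j(j + 1) - 4) + (3^j(8j + 20)).
Simplifying, S(j+1) = 12·3^j·j + 24·3^j - 4 = 4·3^(j+1)((j+1) + 1) - 4,
which is the closed form with N = j+1.
Hence, by induction on N, the claim holds for every N ≥ 1.

S(N) = 4·3^N(N + 1) - 4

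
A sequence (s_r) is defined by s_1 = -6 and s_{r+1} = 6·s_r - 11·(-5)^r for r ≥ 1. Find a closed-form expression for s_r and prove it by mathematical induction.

s_r = (-5)^r - 6^(r - 1)

Computing the first terms: s_1 = -6, s_2 = 19, s_3 = -161. This suggests s_r = (-5)^r - 6^(r - 1).
Base case (r = 1): the formula gives -6 = -6 = s_1.
For the inductive step, assume it holds for an arbitrary i ≥ 1, so s_i = (-5)^i - 6^(i - 1).
Then s_{i+1} = 6·s_i - 11·(-5)^i = 6·((-5)^i - 6^(i - 1)) - 11·(-5)^i = (-5)^(i + 1) - 6^i = (-5)^(i+1) - 6^((i+1) - 1),
which is the claimed formula at r = i+1.
By induction, the statement is established for all r ≥ 1.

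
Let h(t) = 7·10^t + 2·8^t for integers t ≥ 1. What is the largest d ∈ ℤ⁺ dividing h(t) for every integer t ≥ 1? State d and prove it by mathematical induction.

d = 2

Computing the first values: h(1) = 86 and h(2) = 828; gcd(86, 828) = 2, so d ≤ 2.
We prove 2 | 7·10^t + 2·8^t for all t ≥ 1 by induction on t.
For the base case t = 1: h(1) = 86 = 2·(43), so 2 | h(1).
Inductive step: suppose the statement holds for some j ≥ 1, i.e. 2 | h(j). Then
h(j+1) − 10·h(j) = (7·10^(j+1) + 2·8^(j+1)) − 10·(7·10^j + 2·8^j) = (2)·8^j·(8 − 10) = (-4)·8^j. Since 2 | h(j) by the inductive hypothesis, 2 | 10·h(j); and 2 | -4 since -4 = 2·-2. Therefore 2 | h(j+1).
By induction, the statement is established for all t ≥ 1.
Therefore the largest such d is 2.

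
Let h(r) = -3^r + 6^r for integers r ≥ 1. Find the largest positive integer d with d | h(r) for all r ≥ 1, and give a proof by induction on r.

d = 3

Computing the first values: h(1) = 3 and h(2) = 27; gcd(3, 27) = 3, so d ≤ 3.
We prove 3 | -3^r + 6^r for all r ≥ 1 by induction on r.
Base case (r = 1): h(1) = 3 = 3·(1), so 3 | h(1).
Inductive step: suppose the statement holds for some m ≥ 1, i.e. 3 | h(m). Then
6^{m+1} − 3^{m+1} = 6·6^m − 3·3^m = 6·(6^m − 3^m) + (3)·3^m. The first term is divisible by 3 by the inductive hypothesis, and the second term (3)·3^m is divisible by 3 since 3 | 3. Hence 3 | h(m+1).
By the principle of mathematical induction, the result holds for all r ≥ 1.
Therefore the largest such d is 3.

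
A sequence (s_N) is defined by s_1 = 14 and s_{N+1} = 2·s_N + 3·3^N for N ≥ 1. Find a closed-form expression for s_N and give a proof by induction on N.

s_N = 5·2^(N - 1) + 3^(N + 1)

Computing the first terms: s_1 = 14, s_2 = 37, s_3 = 101. This suggests s_N = 5·2^(N - 1) + 3^(N + 1).
Base case (N = 1): the formula gives 14 = 14 = s_1.
For the inductive step, assume it holds for an arbitrary p ≥ 1, so s_p = 5·2^(p - 1) + 3^(p + 1).
Then s_{p+1} = 2·s_p + 3·3^p = 2·(5·2^(p - 1) + 3^(p + 1)) + 3·3^p = 5·2^p + 3^(p + 2) = 5·2^((p+1) - 1) + 3^((p+1) + 1),
which is the claimed formula at N = p+1.
This completes the induction.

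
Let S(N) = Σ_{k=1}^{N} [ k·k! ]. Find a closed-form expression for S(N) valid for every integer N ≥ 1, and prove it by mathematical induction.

S(N) = (N + 1)! - 1

We claim S(N) = (N + 1)! - 1 for all N ≥ 1.
Base step (N = 1): S(1) = 1, and the closed form gives 1. They agree.
Inductive step: assume the claim holds for N = k, so S(k) = (k + 1)! - 1.
Then S(k+1) = S(k) + ((k + 1)(k + 1)!) = ((k + 1)! - 1) + ((k + 1)(k + 1)!).
Simplifying, S(k+1) = ((k+1) + 1)! - 1,
which is the closed form with N = k+1.
By the principle of mathematical induction, the result holds for all N ≥ 1.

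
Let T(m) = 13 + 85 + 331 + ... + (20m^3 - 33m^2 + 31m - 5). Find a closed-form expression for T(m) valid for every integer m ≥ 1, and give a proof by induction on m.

T(m) = m(5m^3 - m^2 + 4m + 5)

We claim T(m) = m(5m^3 - m^2 + 4m + 5) for all m ≥ 1.
Base case (m = 1): T(1) = 13, and the closed form gives 13. They agree.
Inductive step: suppose the statement holds for some j ≥ 1, so T(j) = j(5j^3 - j^2 + 4j + 5).
Then T(j+1) = T(j) + (20j^3 + 27j^2 + 25j + 13) = (j(5j^3 - j^2 + 4j + 5)) + (20j^3 + 27j^2 + 25j + 13).
Simplifying, T(j+1) = (j + 1)(5j^3 + 14j^2 + 17j + 13) = (j+1)(5(j+1)^3 - (j+1)^2 + 4(j+1) + 5),
which is the closed form with m = j+1.
By the principle of mathematical induction, the result holds for all m ≥ 1.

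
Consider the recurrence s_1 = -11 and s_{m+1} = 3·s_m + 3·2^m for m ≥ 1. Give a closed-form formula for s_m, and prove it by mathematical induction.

Computing the first terms: s_1 = -11, s_2 = -27, s_3 = -69. This suggests s_m = -3·2^m - 5·3^(m - 1).
For the base case m = 1: the formula gives -11 = -11 = s_1.
Inductive step: suppose the statement holds for some p ≥ 1, so s_p = -3·2^p - 5·3^(p - 1).
Then s_{p+1} = 3·s_p + 3·2^p = 3·(-3·2^p - 5·3^(p - 1)) + 3·2^p = -3·2^(p + 1) - 5·3^p = -3·2^(p+1) - 5·3^((p+1) - 1),
which is the claimed formula at m = p+1.
Hence, by induction on m, the claim holds for every m ≥ 1.

s_m = -3·2^m - 5·3^(m - 1)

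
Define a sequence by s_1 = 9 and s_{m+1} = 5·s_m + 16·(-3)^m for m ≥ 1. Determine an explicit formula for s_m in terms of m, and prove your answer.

Computing the first terms: s_1 = 9, s_2 = -3, s_3 = 129. This suggests s_m = -2(-3)^m + 3·5^(m - 1).
When m = 1: the formula gives 9 = 9 = s_1.
Inductive step: assume the claim holds for m = i, so s_i = -2(-3)^i + 3·5^(i - 1).
Then s_{i+1} = 5·s_i + 16·(-3)^i = 5·(-2(-3)^i + 3·5^(i - 1)) + 16·(-3)^i = -2(-3)^(i + 1) + 3·5^i = -2(-3)^(i+1) + 3·5^((i+1) - 1),
which is the claimed formula at m = i+1.
By induction, the statement is established for all m ≥ 1.

s_m = -2(-3)^m + 3·5^(m - 1)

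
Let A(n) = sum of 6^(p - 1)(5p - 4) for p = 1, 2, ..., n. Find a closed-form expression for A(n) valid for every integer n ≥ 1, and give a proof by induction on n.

A(n) = 6^n(n - 1) + 1

We claim A(n) = 6^n(n - 1) + 1 for all n ≥ 1.
Base case (n = 1): A(1) = 1, and the closed form gives 1. They agree.
Inductive step: suppose the statement holds for some p ≥ 1, so A(p) = 6^p(p - 1) + 1.
Then A(p+1) = A(p) + (6^p(5p + 1)) = (6^p(p - 1) + 1) + (6^p(5p + 1)).
Simplifying, A(p+1) = 6^(p + 1)p + 1 = 6^(p+1)((p+1) - 1) + 1,
which is the closed form with n = p+1.
By induction, the statement is established for all n ≥ 1.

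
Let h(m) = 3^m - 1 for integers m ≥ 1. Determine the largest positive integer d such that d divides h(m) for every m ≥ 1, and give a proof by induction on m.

Computing the first values: h(1) = 2 and h(2) = 8; gcd(2, 8) = 2, so d ≤ 2.
We prove 2 | 3^m - 1 for all m ≥ 1 by induction on m.
For the base case m = 1: h(1) = 2 = 2·(1), so 2 | h(1).
Suppose the result is true for m = k, i.e. 2 | h(k). Then
3^{k+1} − 1^{k+1} = 3·3^k − 1·1^k = 3·(3^k − 1^k) + (2)·1^k. The first term is divisible by 2 by the inductive hypothesis, and the second term (2)·1^k is divisible by 2 since 2 | 2. Hence 2 | h(k+1).
By induction, the statement is established for all m ≥ 1.
Therefore the largest such d is 2.

d = 2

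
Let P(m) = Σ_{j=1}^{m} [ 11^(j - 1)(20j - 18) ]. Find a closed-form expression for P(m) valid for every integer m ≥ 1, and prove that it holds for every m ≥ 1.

P(m) = 2·11^m(m - 1) + 2

We claim P(m) = 2·11^m(m - 1) + 2 for all m ≥ 1.
Base step (m = 1): P(1) = 2, and the closed form gives 2. They agree.
For the inductive step, assume it holds for an arbitrary j ≥ 1, so P(j) = 2·11^j(j - 1) + 2.
Then P(j+1) = P(j) + (11^j(20j + 2)) = (2·11^j(j - 1) + 2) + (11^j(20j + 2)).
Simplifying, P(j+1) = 22·11^j·j + 2 = 2·11^(j+1)((j+1) - 1) + 2,
which is the closed form with m = j+1.
By the principle of mathematical induction, the result holds for all m ≥ 1.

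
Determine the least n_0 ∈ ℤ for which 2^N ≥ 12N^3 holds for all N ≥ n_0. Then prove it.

At N = 15: 32768 < 40500, so the inequality fails and n_0 ≥ 16. We prove 2^N ≥ 12N^3 for all N ≥ 16.
When N = 16: 2^N = 65536 and 12N^3 = 49152, so 65536 ≥ 49152.
Inductive step: assume the claim holds for N = i, so 2^i ≥ 12i^3.
Then 2^(i + 1) = 2·(2^i) ≥ 2·(12i^3).
Also, for i ≥ 16 we have 2·(12i^3) ≥ 12(i+1)^3, since 2 ≥ (1 + 1/i)^3 for all i ≥ 16.
Combining, 2^(i + 1) ≥ 12(i+1)^3.
By induction, the statement is established for all N ≥ 16.
Hence the smallest such n_0 is 16.

n_0 = 16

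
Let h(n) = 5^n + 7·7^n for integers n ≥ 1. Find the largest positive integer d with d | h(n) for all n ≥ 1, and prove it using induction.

Computing the first values: h(1) = 54 and h(2) = 368; gcd(54, 368) = 2, so d ≤ 2.
We prove 2 | 5^n + 7·7^n for all n ≥ 1 by induction on n.
Base case (n = 1): h(1) = 54 = 2·(27), so 2 | h(1).
Suppose the result is true for n = p, i.e. 2 | h(p). Then
h(p+1) − 7·h(p) = (5^(p+1) + 7·7^(p+1)) − 7·(5^p + 7·7^p) = (1)·5^p·(5 − 7) = (-2)·5^p. Since 2 | h(p) by the inductive hypothesis, 2 | 7·h(p); and 2 | -2 since -2 = 2·-1. Therefore 2 | h(p+1).
Hence, by induction on n, the claim holds for every n ≥ 1.
Therefore the largest such d is 2.

d = 2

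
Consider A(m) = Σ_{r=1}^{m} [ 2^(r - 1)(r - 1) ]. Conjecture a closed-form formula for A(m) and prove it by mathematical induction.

We claim A(m) = 2^m(m - 2) + 2 for all m ≥ 1.
When m = 1: A(1) = 0, and the closed form gives 0. They agree.
For the inductive step, assume it holds for an arbitrary r ≥ 1, so A(r) = 2^r(r - 2) + 2.
Then A(r+1) = A(r) + (2^r·r) = (2^r(r - 2) + 2) + (2^r·r).
Simplifying, A(r+1) = 2·2^r·r - 2·2^r + 2 = 2^(r+1)((r+1) - 2) + 2,
which is the closed form with m = r+1.
By induction, the statement is established for all m ≥ 1.

A(m) = 2^m(m - 2) + 2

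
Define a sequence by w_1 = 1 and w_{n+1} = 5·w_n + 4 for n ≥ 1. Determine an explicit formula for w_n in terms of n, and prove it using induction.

w_n = 2·5^(n - 1) - 1

Computing the first terms: w_1 = 1, w_2 = 9, w_3 = 49. This suggests w_n = 2·5^(n - 1) - 1.
For the base case n = 1: the formula gives 1 = 1 = w_1.
Inductive step: suppose the statement holds for some i ≥ 1, so w_i = 2·5^(i - 1) - 1.
Then w_{i+1} = 5·w_i + 4 = 5·(2·5^(i - 1) - 1) + 4 = 2·5^i - 1 = 2·5^((i+1) - 1) - 1,
which is the claimed formula at n = i+1.
By the principle of mathematical induction, the result holds for all n ≥ 1.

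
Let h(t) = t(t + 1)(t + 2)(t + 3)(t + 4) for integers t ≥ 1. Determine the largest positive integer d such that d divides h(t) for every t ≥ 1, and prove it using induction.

d = 120

Computing the first values: h(1) = 120 and h(2) = 720; gcd(120, 720) = 120, so d ≤ 120.
We prove 120 | t(t + 1)(t + 2)(t + 3)(t + 4) for all t ≥ 1 by induction on t.
When t = 1: h(1) = 120 = 120·(1), so 120 | h(1).
Suppose the result is true for t = i, i.e. 120 | h(i). Then
h(i+1) − h(i) = (i+1)·(i+2)·(i+3)·(i+4)·(i+5) − i·(i+1)·(i+2)·(i+3)·(i+4) = (i+1)·(i+2)·(i+3)·(i+4)·[(i+5) − i] = 5·(i+1)·(i+2)·(i+3)·(i+4). The product of 4 consecutive integers is divisible by (4)! = 24, so h(i+1) − h(i) is divisible by 5·24 = 120. By the inductive hypothesis 120 | h(i), hence 120 | h(i+1).
Hence, by induction on t, the claim holds for every t ≥ 1.
Therefore the largest such d is 120.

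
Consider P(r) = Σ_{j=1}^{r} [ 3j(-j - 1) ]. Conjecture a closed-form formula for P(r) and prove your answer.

We claim P(r) = -r(r + 1)(r + 2) for all r ≥ 1.
When r = 1: P(1) = -6, and the closed form gives -6. They agree.
Suppose the result is true for r = j, so P(j) = j(-j^2 - 3j - 2).
Then P(j+1) = P(j) + (-3(j + 1)(j + 2)) = (j(-j^2 - 3j - 2)) + (-3(j + 1)(j + 2)).
Simplifying, P(j+1) = -(j + 1)(j + 2)(j + 3) = -(j+1)((j+1) + 1)((j+1) + 2),
which is the closed form with r = j+1.
This completes the induction.

P(r) = -r(r + 1)(r + 2)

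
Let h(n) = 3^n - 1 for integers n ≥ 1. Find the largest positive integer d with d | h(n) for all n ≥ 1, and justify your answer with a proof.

Computing the first values: h(1) = 2 and h(2) = 8; gcd(2, 8) = 2, so d ≤ 2.
We prove 2 | 3^n - 1 for all n ≥ 1 by induction on n.
Base case (n = 1): h(1) = 2 = 2·(1), so 2 | h(1).
For the inductive step, assume it holds for an arbitrary i ≥ 1, i.e. 2 | h(i). Then
3^{i+1} − 1^{i+1} = 3·3^i − 1·1^i = 3·(3^i − 1^i) + (2)·1^i. The first term is divisible by 2 by the inductive hypothesis, and the second term (2)·1^i is divisible by 2 since 2 | 2. Hence 2 | h(i+1).
By the principle of mathematical induction, the result holds for all n ≥ 1.
Therefore the largest such d is 2.

d = 2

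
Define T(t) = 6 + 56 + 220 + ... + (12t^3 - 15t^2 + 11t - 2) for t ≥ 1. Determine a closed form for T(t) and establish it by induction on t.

T(t) = t(3t^3 + t^2 + t + 1)

We claim T(t) = t(3t^3 + t^2 + t + 1) for all t ≥ 1.
Base case (t = 1): T(1) = 6, and the closed form gives 6. They agree.
Inductive step: suppose the statement holds for some i ≥ 1, so T(i) = i(3i^3 + i^2 + i + 1).
Then T(i+1) = T(i) + (12i^3 + 21i^2 + 17i + 6) = (i(3i^3 + i^2 + i + 1)) + (12i^3 + 21i^2 + 17i + 6).
Simplifying, T(i+1) = (i + 1)(3i^3 + 10i^2 + 12i + 6) = (i+1)(3(i+1)^3 + (i+1)^2 + (i+1) + 1),
which is the closed form with t = i+1.
By the principle of mathematical induction, the result holds for all t ≥ 1.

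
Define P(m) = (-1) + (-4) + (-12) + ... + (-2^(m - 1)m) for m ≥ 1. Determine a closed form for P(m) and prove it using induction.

P(m) = 2^m(-m + 1) - 1

We claim P(m) = 2^m(-m + 1) - 1 for all m ≥ 1.
For the base case m = 1: P(1) = -1, and the closed form gives -1. They agree.
Inductive step: suppose the statement holds for some p ≥ 1, so P(p) = 2^p(-p + 1) - 1.
Then P(p+1) = P(p) + (2^p(-p - 1)) = (2^p(-p + 1) - 1) + (2^p(-p - 1)).
Simplifying, P(p+1) = -2·2^p·p - 1 = 2^(p+1)(-(p+1) + 1) - 1,
which is the closed form with m = p+1.
By the principle of mathematical induction, the result holds for all m ≥ 1.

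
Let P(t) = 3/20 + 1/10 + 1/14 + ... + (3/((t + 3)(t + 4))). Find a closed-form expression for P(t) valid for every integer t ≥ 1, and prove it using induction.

P(t) = 3t/(4(t + 4))

We claim P(t) = 3t/(4(t + 4)) for all t ≥ 1.
When t = 1: P(1) = 3/20, and the closed form gives 3/20. They agree.
Inductive step: suppose the statement holds for some p ≥ 1, so P(p) = 3p/(4(p + 4)).
Then P(p+1) = P(p) + (3/((p + 4)(p + 5))) = (3p/(4(p + 4))) + (3/((p + 4)(p + 5))).
Simplifying, P(p+1) = 3(p + 1)/(4(p + 5)) = 3(p+1)/(4((p+1) + 4)),
which is the closed form with t = p+1.
Hence, by induction on t, the claim holds for every t ≥ 1.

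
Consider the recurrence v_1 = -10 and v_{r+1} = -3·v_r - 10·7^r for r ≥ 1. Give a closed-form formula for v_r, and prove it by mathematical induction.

Computing the first terms: v_1 = -10, v_2 = -40, v_3 = -370. This suggests v_r = (-3)^r - 7^r.
When r = 1: the formula gives -10 = -10 = v_1.
Suppose the result is true for r = j, so v_j = (-3)^j - 7^j.
Then v_{j+1} = -3·v_j - 10·7^j = -3·((-3)^j - 7^j) - 10·7^j = (-3)^(j + 1) - 7^(j + 1),
which is the claimed formula at r = j+1.
By the principle of mathematical induction, the result holds for all r ≥ 1.

v_r = (-3)^r - 7^r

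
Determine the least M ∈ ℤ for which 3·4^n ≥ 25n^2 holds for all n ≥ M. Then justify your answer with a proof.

At n = 3: 192 < 225, so the inequality fails and M ≥ 4. We prove 3·4^n ≥ 25n^2 for all n ≥ 4.
When n = 4: 3·4^n = 768 and 25n^2 = 400, so 768 ≥ 400.
Inductive step: assume the claim holds for n = p, so 3·4^p ≥ 25p^2.
Then 3·4^(p + 1) = 4·(3·4^p) ≥ 4·(25p^2).
Also, for p ≥ 4 we have 4·(25p^2) ≥ 25(p+1)^2, since 4 ≥ (1 + 1/p)^2 for all p ≥ 4.
Combining, 3·4^(p + 1) ≥ 25(p+1)^2.
By the principle of mathematical induction, the result holds for all n ≥ 4.
Hence the smallest such M is 4.

M = 4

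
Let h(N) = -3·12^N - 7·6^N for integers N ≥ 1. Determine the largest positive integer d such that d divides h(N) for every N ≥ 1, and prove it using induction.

d = 6

Computing the first values: h(1) = -78 and h(2) = -684; gcd(-78, -684) = 6, so d ≤ 6.
We prove 6 | -3·12^N - 7·6^N for all N ≥ 1 by induction on N.
For the base case N = 1: h(1) = -78 = 6·(-13), so 6 | h(1).
Inductive step: suppose the statement holds for some r ≥ 1, i.e. 6 | h(r). Then
h(r+1) − 12·h(r) = (-3·12^(r+1) - 7·6^(r+1)) − 12·(-3·12^r - 7·6^r) = (-7)·6^r·(6 − 12) = (42)·6^r. Since 6 | h(r) by the inductive hypothesis, 6 | 12·h(r); and 6 | 42 since 42 = 6·7. Therefore 6 | h(r+1).
This completes the induction.
Therefore the largest such d is 6.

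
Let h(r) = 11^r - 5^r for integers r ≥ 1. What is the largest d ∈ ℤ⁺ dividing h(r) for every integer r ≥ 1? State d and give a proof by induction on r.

Computing the first values: h(1) = 6 and h(2) = 96; gcd(6, 96) = 6, so d ≤ 6.
We prove 6 | 11^r - 5^r for all r ≥ 1 by induction on r.
Base case (r = 1): h(1) = 6 = 6·(1), so 6 | h(1).
For the inductive step, assume it holds for an arbitrary p ≥ 1, i.e. 6 | h(p). Then
11^{p+1} − 5^{p+1} = 11·11^p − 5·5^p = 11·(11^p − 5^p) + (6)·5^p. The first term is divisible by 6 by the inductive hypothesis, and the second term (6)·5^p is divisible by 6 since 6 | 6. Hence 6 | h(p+1).
By the principle of mathematical induction, the result holds for all r ≥ 1.
Therefore the largest such d is 6.

d = 6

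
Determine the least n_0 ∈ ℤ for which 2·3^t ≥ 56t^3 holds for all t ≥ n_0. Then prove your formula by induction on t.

n_0 = 10

At t = 9: 39366 < 40824, so the inequality fails and n_0 ≥ 10. We prove 2·3^t ≥ 56t^3 for all t ≥ 10.
For the base case t = 10: 2·3^t = 118098 and 56t^3 = 56000, so 118098 ≥ 56000.
Inductive step: assume the claim holds for t = i, so 2·3^i ≥ 56i^3.
Then 2·3^(i + 1) = 3·(2·3^i) ≥ 3·(56i^3).
Also, for i ≥ 10 we have 3·(56i^3) ≥ 56(i+1)^3, since 3 ≥ (1 + 1/i)^3 for all i ≥ 10.
Combining, 2·3^(i + 1) ≥ 56(i+1)^3.
By the principle of mathematical induction, the result holds for all t ≥ 10.
Hence the smallest such n_0 is 10.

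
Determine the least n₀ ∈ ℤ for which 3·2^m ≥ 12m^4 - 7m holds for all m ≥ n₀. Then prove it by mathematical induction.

At m = 18: 786432 < 1259586, so the inequality fails and n₀ ≥ 19. We prove 3·2^m ≥ 12m^4 - 7m for all m ≥ 19.
When m = 19: 3·2^m = 1572864 and 12m^4 - 7m = 1563719, so 1572864 ≥ 1563719.
Inductive step: suppose the statement holds for some j ≥ 19, so 3·2^j ≥ 12j^4 - 7j.
Then 3·2^(j + 1) = 2·(3·2^j) ≥ 2·(12j^4 - 7j).
Also, for j ≥ 19 we have 2·(12j^4 - 7j) ≥ 12(j+1)^4 - 7(j+1), since 2·(12j^4 - 7j) − (12(j+1)^4 - 7(j+1)) = 12j^4 - 48j^3 - 72j^2 - 55j - 5, which is nonnegative for all j ≥ 19.
Combining, 3·2^(j + 1) ≥ 12(j+1)^4 - 7(j+1).
By the principle of mathematical induction, the result holds for all m ≥ 19.
Hence the smallest such n₀ is 19.

n₀ = 19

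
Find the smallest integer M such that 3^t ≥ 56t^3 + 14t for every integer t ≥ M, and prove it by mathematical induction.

M = 10

At t = 9: 19683 < 40950, so the inequality fails and M ≥ 10. We prove 3^t ≥ 56t^3 + 14t for all t ≥ 10.
Base step (t = 10): 3^t = 59049 and 56t^3 + 14t = 56140, so 59049 ≥ 56140.
For the inductive step, assume it holds for an arbitrary i ≥ 10, so 3^i ≥ 56i^3 + 14i.
Then 3^(i + 1) = 3·(3^i) ≥ 3·(56i^3 + 14i).
Also, for i ≥ 10 we have 3·(56i^3 + 14i) ≥ 56(i+1)^3 + 14(i+1), since 3·(56i^3 + 14i) − (56(i+1)^3 + 14(i+1)) = 112i^3 - 168i^2 - 140i - 70, which is nonnegative for all i ≥ 10.
Combining, 3^(i + 1) ≥ 56(i+1)^3 + 14(i+1).
By induction, the statement is established for all t ≥ 10.
Hence the smallest such M is 10.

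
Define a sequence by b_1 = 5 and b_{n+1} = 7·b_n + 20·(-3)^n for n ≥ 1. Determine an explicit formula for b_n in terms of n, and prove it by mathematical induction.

b_n = -2(-3)^n - 7^(n - 1)

Computing the first terms: b_1 = 5, b_2 = -25, b_3 = 5. This suggests b_n = -2(-3)^n - 7^(n - 1).
Base step (n = 1): the formula gives 5 = 5 = b_1.
Inductive step: suppose the statement holds for some i ≥ 1, so b_i = -2(-3)^i - 7^(i - 1).
Then b_{i+1} = 7·b_i + 20·(-3)^i = 7·(-2(-3)^i - 7^(i - 1)) + 20·(-3)^i = -2(-3)^(i + 1) - 7^i = -2(-3)^(i+1) - 7^((i+1) - 1),
which is the claimed formula at n = i+1.
Hence, by induction on n, the claim holds for every n ≥ 1.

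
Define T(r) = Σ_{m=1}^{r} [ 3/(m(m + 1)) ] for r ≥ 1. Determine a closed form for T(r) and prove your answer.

We claim T(r) = 3r/(r + 1) for all r ≥ 1.
For the base case r = 1: T(1) = 3/2, and the closed form gives 3/2. They agree.
Inductive step: assume the claim holds for r = m, so T(m) = 3m/(m + 1).
Then T(m+1) = T(m) + (3/((m + 1)(m + 2))) = (3m/(m + 1)) + (3/((m + 1)(m + 2))).
Simplifying, T(m+1) = 3(m + 1)/(m + 2) = 3(m+1)/((m+1) + 1),
which is the closed form with r = m+1.
Hence, by induction on r, the claim holds for every r ≥ 1.

T(r) = 3r/(r + 1)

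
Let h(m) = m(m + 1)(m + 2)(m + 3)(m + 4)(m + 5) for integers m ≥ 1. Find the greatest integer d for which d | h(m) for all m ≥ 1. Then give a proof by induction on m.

d = 720

Computing the first values: h(1) = 720 and h(2) = 5040; gcd(720, 5040) = 720, so d ≤ 720.
We prove 720 | m(m + 1)(m + 2)(m + 3)(m + 4)(m + 5) for all m ≥ 1 by induction on m.
Base case (m = 1): h(1) = 720 = 720·(1), so 720 | h(1).
Inductive step: assume the claim holds for m = r, i.e. 720 | h(r). Then
h(r+1) − h(r) = (r+1)·(r+2)·(r+3)·(r+4)·(r+5)·(r+6) − r·(r+1)·(r+2)·(r+3)·(r+4)·(r+5) = (r+1)·(r+2)·(r+3)·(r+4)·(r+5)·[(r+6) − r] = 6·(r+1)·(r+2)·(r+3)·(r+4)·(r+5). The product of 5 consecutive integers is divisible by (5)! = 120, so h(r+1) − h(r) is divisible by 6·120 = 720. By the inductive hypothesis 720 | h(r), hence 720 | h(r+1).
By induction, the statement is established for all m ≥ 1.
Therefore the largest such d is 720.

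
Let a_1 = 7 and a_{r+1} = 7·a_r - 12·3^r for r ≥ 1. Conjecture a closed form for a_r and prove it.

a_r = 3^(r + 1) - 2·7^(r - 1)

Computing the first terms: a_1 = 7, a_2 = 13, a_3 = -17. This suggests a_r = 3^(r + 1) - 2·7^(r - 1).
Base case (r = 1): the formula gives 7 = 7 = a_1.
Suppose the result is true for r = m, so a_m = 3^(m + 1) - 2·7^(m - 1).
Then a_{m+1} = 7·a_m - 12·3^m = 7·(3^(m + 1) - 2·7^(m - 1)) - 12·3^m = 3^(m + 2) - 2·7^m = 3^((m+1) + 1) - 2·7^((m+1) - 1),
which is the claimed formula at r = m+1.
Hence, by induction on r, the claim holds for every r ≥ 1.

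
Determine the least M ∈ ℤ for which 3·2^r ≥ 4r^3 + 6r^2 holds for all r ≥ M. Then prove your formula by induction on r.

At r = 10: 3072 < 4600, so the inequality fails and M ≥ 11. We prove 3·2^r ≥ 4r^3 + 6r^2 for all r ≥ 11.
When r = 11: 3·2^r = 6144 and 4r^3 + 6r^2 = 6050, so 6144 ≥ 6050.
For the inductive step, assume it holds for an arbitrary m ≥ 11, so 3·2^m ≥ 4m^3 + 6m^2.
Then 3·2^(m + 1) = 2·(3·2^m) ≥ 2·(4m^3 + 6m^2).
Also, for m ≥ 11 we have 2·(4m^3 + 6m^2) ≥ 4(m+1)^3 + 6(m+1)^2, since 2·(4m^3 + 6m^2) − (4(m+1)^3 + 6(m+1)^2) = 4m^3 - 6m^2 - 24m - 10, which is nonnegative for all m ≥ 11.
Combining, 3·2^(m + 1) ≥ 4(m+1)^3 + 6(m+1)^2.
Hence, by induction on r, the claim holds for every r ≥ 11.
Hence the smallest such M is 11.

M = 11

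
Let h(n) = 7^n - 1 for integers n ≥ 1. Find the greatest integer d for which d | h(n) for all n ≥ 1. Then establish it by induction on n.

d = 6

Computing the first values: h(1) = 6 and h(2) = 48; gcd(6, 48) = 6, so d ≤ 6.
We prove 6 | 7^n - 1 for all n ≥ 1 by induction on n.
Base case (n = 1): h(1) = 6 = 6·(1), so 6 | h(1).
Suppose the result is true for n = k, i.e. 6 | h(k). Then
7^{k+1} − 1^{k+1} = 7·7^k − 1·1^k = 7·(7^k − 1^k) + (6)·1^k. The first term is divisible by 6 by the inductive hypothesis, and the second term (6)·1^k is divisible by 6 since 6 | 6. Hence 6 | h(k+1).
This completes the induction.
Therefore the largest such d is 6.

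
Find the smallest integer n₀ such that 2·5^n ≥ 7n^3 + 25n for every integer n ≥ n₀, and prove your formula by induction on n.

At n = 3: 250 < 264, so the inequality fails and n₀ ≥ 4. We prove 2·5^n ≥ 7n^3 + 25n for all n ≥ 4.
Base step (n = 4): 2·5^n = 1250 and 7n^3 + 25n = 548, so 1250 ≥ 548.
Inductive step: assume the claim holds for n = j, so 2·5^j ≥ 7j^3 + 25j.
Then 2·5^(j + 1) = 5·(2·5^j) ≥ 5·(7j^3 + 25j).
Also, for j ≥ 4 we have 5·(7j^3 + 25j) ≥ 7(j+1)^3 + 25(j+1), since 5·(7j^3 + 25j) − (7(j+1)^3 + 25(j+1)) = 28j^3 - 21j^2 + 79j - 32, which is nonnegative for all j ≥ 4.
Combining, 2·5^(j + 1) ≥ 7(j+1)^3 + 25(j+1).
By the principle of mathematical induction, the result holds for all n ≥ 4.
Hence the smallest such n₀ is 4.

n₀ = 4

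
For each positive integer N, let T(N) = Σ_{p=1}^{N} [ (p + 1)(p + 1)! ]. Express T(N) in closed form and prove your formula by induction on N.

We claim T(N) = (N + 2)! - 2 for all N ≥ 1.
Base case (N = 1): T(1) = 4, and the closed form gives 4. They agree.
Suppose the result is true for N = p, so T(p) = (p + 2)! - 2.
Then T(p+1) = T(p) + ((p + 2)(p + 2)!) = ((p + 2)! - 2) + ((p + 2)(p + 2)!).
Simplifying, T(p+1) = ((p+1) + 2)! - 2,
which is the closed form with N = p+1.
This completes the induction.

T(N) = (N + 2)! - 2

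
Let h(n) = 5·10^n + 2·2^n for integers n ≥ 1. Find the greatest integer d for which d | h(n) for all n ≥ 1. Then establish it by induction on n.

d = 2

Computing the first values: h(1) = 54 and h(2) = 508; gcd(54, 508) = 2, so d ≤ 2.
We prove 2 | 5·10^n + 2·2^n for all n ≥ 1 by induction on n.
For the base case n = 1: h(1) = 54 = 2·(27), so 2 | h(1).
Inductive step: suppose the statement holds for some r ≥ 1, i.e. 2 | h(r). Then
h(r+1) − 10·h(r) = (5·10^(r+1) + 2·2^(r+1)) − 10·(5·10^r + 2·2^r) = (2)·2^r·(2 − 10) = (-16)·2^r. Since 2 | h(r) by the inductive hypothesis, 2 | 10·h(r); and 2 | -16 since -16 = 2·-8. Therefore 2 | h(r+1).
By the principle of mathematical induction, the result holds for all n ≥ 1.
Therefore the largest such d is 2.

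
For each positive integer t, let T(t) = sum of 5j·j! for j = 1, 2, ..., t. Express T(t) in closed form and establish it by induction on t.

We claim T(t) = 5(t + 1)! - 5 for all t ≥ 1.
Base case (t = 1): T(1) = 5, and the closed form gives 5. They agree.
Suppose the result is true for t = j, so T(j) = 5(j + 1)! - 5.
Then T(j+1) = T(j) + (5(j + 1)(j + 1)!) = (5(j + 1)! - 5) + (5(j + 1)(j + 1)!).
Simplifying, T(j+1) = 5((j+1) + 1)! - 5,
which is the closed form with t = j+1.
Hence, by induction on t, the claim holds for every t ≥ 1.

T(t) = 5(t + 1)! - 5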